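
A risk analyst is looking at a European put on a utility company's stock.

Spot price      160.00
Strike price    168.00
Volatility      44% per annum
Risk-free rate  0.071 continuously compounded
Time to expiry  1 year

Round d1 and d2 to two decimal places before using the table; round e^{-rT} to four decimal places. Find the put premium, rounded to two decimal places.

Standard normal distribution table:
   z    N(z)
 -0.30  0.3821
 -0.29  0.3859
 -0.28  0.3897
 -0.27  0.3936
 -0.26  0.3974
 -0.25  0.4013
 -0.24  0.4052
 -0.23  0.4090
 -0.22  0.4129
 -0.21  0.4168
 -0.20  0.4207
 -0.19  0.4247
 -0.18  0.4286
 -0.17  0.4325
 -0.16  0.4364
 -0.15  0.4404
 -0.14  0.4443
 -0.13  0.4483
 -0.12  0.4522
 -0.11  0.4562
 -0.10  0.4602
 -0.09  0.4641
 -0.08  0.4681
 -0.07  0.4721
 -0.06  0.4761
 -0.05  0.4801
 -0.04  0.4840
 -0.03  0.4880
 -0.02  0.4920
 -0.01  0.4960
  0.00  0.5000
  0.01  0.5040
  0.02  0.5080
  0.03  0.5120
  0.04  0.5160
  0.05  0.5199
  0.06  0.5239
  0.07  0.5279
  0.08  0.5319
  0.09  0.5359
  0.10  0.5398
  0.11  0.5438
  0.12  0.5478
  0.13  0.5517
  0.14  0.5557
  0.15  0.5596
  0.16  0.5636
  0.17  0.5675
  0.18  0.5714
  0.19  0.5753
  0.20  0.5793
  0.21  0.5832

25.83

T = 1;  σ√T = 0.4400
d₁ = [ln(160/168) + (0.071 + 0.44²/2)·1] / 0.4400 = [-0.0488 + 0.1678] / 0.4400 = 0.2705 → 0.27
d₂ = d₁ − σ√T = 0.2705 − 0.4400 = -0.1695 → -0.17
e^(−rT) = e^(−0.071·1) = 0.9315
P = 168·0.9315·N(0.17) − 160·N(-0.27) = 168·0.9315·0.5675 − 160·0.3936 = 88.8092 − 62.9760 = 25.8332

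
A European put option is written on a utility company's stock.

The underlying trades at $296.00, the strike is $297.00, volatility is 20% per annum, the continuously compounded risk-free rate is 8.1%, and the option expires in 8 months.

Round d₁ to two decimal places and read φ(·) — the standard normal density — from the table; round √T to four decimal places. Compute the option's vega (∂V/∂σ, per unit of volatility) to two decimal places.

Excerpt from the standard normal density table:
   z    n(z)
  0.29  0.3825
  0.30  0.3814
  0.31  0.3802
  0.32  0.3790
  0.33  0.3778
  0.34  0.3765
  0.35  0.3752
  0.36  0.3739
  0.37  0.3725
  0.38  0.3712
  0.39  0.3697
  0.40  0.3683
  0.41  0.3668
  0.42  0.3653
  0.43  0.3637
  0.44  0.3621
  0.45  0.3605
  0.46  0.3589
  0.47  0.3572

89.35

σ√T = 0.2 × 0.8165 = 0.1633
d₁ = [ln(296/297) + (0.081 + 0.2²/2)·0.6667] / 0.1633 = [-0.0034 + 0.0673] / 0.1633 = 0.3917 ⇒ 0.39
√T = √0.6667 = 0.8165
φ(d₁) = φ(0.39) = 0.3697
vega = S·φ(d₁)·√T = 296·0.3697·0.8165 = 89.3506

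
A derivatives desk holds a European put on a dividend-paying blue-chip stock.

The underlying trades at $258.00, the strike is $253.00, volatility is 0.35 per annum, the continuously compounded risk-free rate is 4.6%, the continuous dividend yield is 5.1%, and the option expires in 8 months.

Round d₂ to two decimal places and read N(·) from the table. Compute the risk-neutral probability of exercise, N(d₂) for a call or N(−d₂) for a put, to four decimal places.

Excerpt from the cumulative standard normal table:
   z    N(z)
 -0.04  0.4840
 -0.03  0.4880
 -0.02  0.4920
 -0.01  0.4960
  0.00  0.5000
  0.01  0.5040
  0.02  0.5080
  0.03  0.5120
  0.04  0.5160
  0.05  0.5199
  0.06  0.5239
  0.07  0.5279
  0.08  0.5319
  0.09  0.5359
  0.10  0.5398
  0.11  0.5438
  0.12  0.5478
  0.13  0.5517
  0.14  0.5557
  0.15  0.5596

σ√T = 0.35·√0.6667 = 0.2858
d₁ = [ln(258/253) + (0.046 − 0.051 + ½·0.35²)·0.6667] / (σ√T) = (0.0196 + 0.0375) / 0.2858 = 0.1997 → 0.20
d₂ = 0.1997 − 0.2858 = -0.0861 → -0.09
Risk-neutral Pr[S_T < K] = N(−d₂) = N(0.09) = 0.5359

0.5359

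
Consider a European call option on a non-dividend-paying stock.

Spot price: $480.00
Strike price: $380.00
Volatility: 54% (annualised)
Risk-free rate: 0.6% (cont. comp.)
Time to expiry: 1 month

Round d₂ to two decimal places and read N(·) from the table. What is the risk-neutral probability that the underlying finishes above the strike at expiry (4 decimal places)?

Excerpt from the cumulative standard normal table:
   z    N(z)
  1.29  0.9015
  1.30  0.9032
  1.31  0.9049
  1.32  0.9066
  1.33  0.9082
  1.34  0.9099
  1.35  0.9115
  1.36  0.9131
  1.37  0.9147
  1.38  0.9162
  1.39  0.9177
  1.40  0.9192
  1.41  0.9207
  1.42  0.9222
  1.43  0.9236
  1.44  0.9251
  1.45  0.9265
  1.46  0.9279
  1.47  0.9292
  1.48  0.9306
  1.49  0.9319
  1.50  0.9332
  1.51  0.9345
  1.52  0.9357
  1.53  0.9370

T = 0.08333;  σ√T = 0.1559
d₁ = [ln(480/380) + (0.006 + ½·0.54²)·0.08333] / (σ√T) = (0.2336 + 0.0127) / 0.1559 = 1.5798 which rounds to 1.58
d₂ = 1.5798 − 0.1559 = 1.4239 which rounds to 1.42
Pr(exercise) under Q = N(d₂) = 0.9222

0.9222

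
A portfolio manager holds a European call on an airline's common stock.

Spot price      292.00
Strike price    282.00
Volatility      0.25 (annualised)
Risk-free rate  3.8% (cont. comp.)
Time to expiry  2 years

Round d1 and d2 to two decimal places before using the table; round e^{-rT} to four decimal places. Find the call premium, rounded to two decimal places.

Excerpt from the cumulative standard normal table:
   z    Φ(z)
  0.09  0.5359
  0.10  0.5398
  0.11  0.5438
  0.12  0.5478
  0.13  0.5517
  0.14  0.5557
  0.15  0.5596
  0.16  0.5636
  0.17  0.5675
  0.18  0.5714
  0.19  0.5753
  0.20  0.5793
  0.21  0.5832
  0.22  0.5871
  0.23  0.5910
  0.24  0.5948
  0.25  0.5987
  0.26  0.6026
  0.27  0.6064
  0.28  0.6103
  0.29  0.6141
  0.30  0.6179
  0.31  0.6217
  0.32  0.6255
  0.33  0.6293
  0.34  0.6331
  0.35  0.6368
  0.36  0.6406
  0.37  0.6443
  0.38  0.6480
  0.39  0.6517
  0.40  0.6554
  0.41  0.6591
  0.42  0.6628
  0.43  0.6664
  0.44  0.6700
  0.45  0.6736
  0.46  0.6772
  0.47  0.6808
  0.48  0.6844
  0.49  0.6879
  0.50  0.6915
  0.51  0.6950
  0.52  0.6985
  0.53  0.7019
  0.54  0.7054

T = 2;  σ√T = 0.3536
d₁ = [ln(292/282) + (0.038 + 0.25²/2)·2] / 0.3536 = [0.0348 + 0.1385] / 0.3536 = 0.4903 → 0.49
d₂ = d₁ − σ√T = 0.4903 − 0.3536 = 0.1367 → 0.14
e^(−rT) = e^(−0.038·2) = 0.9268
C = 292·N(0.49) − 282·0.9268·N(0.14) = 292·0.6879 − 282·0.9268·0.5557 = 200.8668 − 145.2364 = 55.6304

55.63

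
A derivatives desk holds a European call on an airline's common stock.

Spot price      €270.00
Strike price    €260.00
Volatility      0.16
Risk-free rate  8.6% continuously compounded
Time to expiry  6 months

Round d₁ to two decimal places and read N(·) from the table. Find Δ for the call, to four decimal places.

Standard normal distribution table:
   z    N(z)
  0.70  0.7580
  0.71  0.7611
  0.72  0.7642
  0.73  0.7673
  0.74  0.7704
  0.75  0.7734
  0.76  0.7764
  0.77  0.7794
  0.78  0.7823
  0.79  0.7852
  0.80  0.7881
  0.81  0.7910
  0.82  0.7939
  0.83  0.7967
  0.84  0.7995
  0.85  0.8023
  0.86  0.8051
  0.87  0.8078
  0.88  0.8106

0.7794

σ√T = 0.16 × 0.7071 = 0.1131
d₁ = [ln(270/260) + (0.086 + 0.16²/2)·0.5] / 0.1131 = [0.0377 + 0.0494] / 0.1131 = 0.7702 ⇒ 0.77
N(d₁) = N(0.77) = 0.7794
Δ_call = N(d₁) = 0.7794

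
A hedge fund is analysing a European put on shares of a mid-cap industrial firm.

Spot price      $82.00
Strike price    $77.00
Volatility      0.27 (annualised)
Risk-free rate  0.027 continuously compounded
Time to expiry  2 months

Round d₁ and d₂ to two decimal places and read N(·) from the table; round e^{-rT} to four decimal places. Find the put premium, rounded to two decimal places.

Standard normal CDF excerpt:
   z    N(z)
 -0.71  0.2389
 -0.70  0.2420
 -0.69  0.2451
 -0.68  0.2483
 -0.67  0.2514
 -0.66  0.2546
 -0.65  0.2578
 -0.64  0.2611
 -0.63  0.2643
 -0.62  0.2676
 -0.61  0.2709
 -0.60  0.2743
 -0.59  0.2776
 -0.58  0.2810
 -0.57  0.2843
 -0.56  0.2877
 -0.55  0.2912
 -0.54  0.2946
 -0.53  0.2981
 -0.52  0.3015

$1.44

σ√T = 0.27 × 0.4082 = 0.1102
d₁ = [ln(82/77) + (0.027 + 0.27²/2)·0.1667] / 0.1102 = [0.0629 + 0.0106] / 0.1102 = 0.6667 → 0.67
d₂ = d₁ − σ√T = 0.6667 − 0.1102 = 0.5565 → 0.56
exp(−rT) = exp(−0.027·0.1667) = 0.9955
N(−d₂) = N(-0.56) = 0.2877;  N(−d₁) = N(-0.67) = 0.2514
P = 77·0.9955·0.2877 − 82·0.2514 = 22.0532 − 20.6148 = 1.4384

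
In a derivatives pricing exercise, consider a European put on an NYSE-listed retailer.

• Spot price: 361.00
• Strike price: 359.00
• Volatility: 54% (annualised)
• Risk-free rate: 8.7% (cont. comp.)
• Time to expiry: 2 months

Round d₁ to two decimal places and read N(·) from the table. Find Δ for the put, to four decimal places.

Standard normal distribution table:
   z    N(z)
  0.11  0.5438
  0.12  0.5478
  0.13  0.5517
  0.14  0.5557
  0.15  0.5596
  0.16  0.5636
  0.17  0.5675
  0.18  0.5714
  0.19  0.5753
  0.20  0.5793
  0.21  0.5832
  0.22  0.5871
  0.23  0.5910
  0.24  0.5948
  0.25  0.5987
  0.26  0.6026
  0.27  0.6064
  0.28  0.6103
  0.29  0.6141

-0.4207

σ√T = 0.54 × 0.4082 = 0.2205
d₁ = [ln(361/359) + (0.087 + 0.54²/2)·0.1667] / 0.2205 = [0.0056 + 0.0388] / 0.2205 = 0.2012 ≈ 0.20
N(d₁) = N(0.20) = 0.5793
Δ_put = N(d₁) − 1 = 0.5793 − 1 = -0.4207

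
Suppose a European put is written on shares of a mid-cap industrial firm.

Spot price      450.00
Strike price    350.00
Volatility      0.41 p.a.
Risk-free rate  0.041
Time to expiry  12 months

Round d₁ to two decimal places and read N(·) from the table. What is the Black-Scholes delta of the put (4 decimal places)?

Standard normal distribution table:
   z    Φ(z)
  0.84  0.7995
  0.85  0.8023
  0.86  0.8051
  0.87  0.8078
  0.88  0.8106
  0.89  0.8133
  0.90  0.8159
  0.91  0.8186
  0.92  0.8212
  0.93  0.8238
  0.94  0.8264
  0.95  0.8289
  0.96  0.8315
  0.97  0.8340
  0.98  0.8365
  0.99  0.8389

σ√T = 0.41·√1 = 0.4100
ln(S/K) + (r + σ²/2)T = ln(450/350) + (0.041 + 0.41²/2)·1 = 0.2513 + 0.1250 = 0.3764
d₁ = 0.3764 / 0.4100 = 0.9180 ⇒ 0.92
N(d₁) = N(0.92) = 0.8212
Δ_put = N(d₁) − 1 = 0.8212 − 1 = -0.1788

-0.1788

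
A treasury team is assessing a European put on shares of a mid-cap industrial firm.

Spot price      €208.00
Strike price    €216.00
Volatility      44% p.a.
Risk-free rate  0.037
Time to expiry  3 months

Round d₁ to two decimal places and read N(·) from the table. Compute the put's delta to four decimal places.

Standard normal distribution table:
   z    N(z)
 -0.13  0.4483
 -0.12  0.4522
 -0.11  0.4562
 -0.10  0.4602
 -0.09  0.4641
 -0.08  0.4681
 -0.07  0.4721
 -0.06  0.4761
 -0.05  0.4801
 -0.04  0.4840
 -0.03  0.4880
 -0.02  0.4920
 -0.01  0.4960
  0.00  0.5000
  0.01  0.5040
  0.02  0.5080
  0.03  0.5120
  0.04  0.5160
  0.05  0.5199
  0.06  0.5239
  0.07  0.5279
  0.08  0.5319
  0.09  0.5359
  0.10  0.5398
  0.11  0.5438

T = 0.25;  σ√T = 0.2200
d₁ = [ln(208/216) + (0.037 + ½·0.44²)·0.25] / (σ√T) = (-0.0377 + 0.0335) / 0.2200 = -0.0195 ≈ -0.02
N(d₁) = N(-0.02) = 0.4920
Δ_put = N(d₁) − 1 = 0.4920 − 1 = -0.5080

-0.5080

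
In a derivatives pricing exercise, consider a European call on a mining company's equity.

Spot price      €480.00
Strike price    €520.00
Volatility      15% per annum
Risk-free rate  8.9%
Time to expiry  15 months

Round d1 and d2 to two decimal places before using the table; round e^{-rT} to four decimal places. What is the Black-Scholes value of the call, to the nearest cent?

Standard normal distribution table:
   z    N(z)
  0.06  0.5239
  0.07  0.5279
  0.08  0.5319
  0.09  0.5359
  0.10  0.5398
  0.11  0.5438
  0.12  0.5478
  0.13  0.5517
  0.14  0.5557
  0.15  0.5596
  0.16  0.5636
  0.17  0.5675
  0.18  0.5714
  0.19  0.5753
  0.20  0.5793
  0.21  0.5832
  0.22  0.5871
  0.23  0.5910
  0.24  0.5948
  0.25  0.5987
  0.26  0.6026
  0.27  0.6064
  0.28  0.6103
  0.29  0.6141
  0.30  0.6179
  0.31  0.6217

σ√T = 0.15 × 1.1180 = 0.1677
d₁ = [ln(480/520) + (0.089 + 0.15²/2)·1.25] / 0.1677 = [-0.0800 + 0.1253] / 0.1677 = 0.2699 which rounds to 0.27
d₂ = d₁ − σ√T = 0.2699 − 0.1677 = 0.1022 which rounds to 0.10
exp(−rT) = exp(−0.089·1.25) = 0.8947
N(d₁) = N(0.27) = 0.6064;  N(d₂) = N(0.10) = 0.5398
C = 480·0.6064 − 520·0.8947·0.5398 = 291.0720 − 251.1387 = 39.9333

€39.93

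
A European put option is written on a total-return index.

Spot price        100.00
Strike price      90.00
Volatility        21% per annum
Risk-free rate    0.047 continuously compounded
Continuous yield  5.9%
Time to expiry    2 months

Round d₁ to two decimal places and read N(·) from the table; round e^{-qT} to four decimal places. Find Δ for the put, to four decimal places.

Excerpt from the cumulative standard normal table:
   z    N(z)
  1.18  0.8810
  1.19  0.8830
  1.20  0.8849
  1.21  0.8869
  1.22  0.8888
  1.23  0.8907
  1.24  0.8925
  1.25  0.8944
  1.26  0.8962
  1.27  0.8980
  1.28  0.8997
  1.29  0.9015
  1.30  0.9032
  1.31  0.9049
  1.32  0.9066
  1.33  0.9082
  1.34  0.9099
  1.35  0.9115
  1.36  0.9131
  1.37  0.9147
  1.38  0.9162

-0.1046

σ√T = 0.21 × 0.4082 = 0.0857
d₁ = [ln(100/90) + (0.047 − 0.059 + ½·0.21²)·0.1667] / (σ√T) = (0.1054 + 0.0017) / 0.0857 = 1.2485 ⇒ 1.25
N(d₁) = N(1.25) = 0.8944
Δ_put = exp(−qT)·(N(d₁) − 1) = 0.9902·(0.8944 − 1) = -0.1046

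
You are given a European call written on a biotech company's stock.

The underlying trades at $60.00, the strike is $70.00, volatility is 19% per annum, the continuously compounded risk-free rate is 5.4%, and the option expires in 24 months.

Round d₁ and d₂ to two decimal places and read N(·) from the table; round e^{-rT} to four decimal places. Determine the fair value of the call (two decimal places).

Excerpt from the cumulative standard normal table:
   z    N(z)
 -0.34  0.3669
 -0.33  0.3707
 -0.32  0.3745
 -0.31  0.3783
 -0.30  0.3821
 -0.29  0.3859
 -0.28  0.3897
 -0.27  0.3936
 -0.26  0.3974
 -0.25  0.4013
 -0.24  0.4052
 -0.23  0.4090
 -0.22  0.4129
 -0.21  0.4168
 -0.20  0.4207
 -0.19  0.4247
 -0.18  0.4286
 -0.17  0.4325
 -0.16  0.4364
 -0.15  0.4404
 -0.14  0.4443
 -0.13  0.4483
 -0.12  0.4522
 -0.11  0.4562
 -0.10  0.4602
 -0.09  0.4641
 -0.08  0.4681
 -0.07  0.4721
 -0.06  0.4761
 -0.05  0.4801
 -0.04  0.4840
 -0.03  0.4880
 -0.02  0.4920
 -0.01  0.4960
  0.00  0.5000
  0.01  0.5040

σ√T = 0.19·√2 = 0.2687
d₁ = [ln(60/70) + (0.054 + 0.19²/2)·2] / 0.2687 = [-0.1542 + 0.1441] / 0.2687 = -0.0374 → -0.04
d₂ = d₁ − σ√T = -0.0374 − 0.2687 = -0.3061 → -0.31
exp(−rT) = exp(−0.054·2) = 0.8976
N(d₁) = N(-0.04) = 0.4840;  N(d₂) = N(-0.31) = 0.3783
C = 60·0.4840 − 70·0.8976·0.3783 = 29.0400 − 23.7693 = 5.2707

$5.27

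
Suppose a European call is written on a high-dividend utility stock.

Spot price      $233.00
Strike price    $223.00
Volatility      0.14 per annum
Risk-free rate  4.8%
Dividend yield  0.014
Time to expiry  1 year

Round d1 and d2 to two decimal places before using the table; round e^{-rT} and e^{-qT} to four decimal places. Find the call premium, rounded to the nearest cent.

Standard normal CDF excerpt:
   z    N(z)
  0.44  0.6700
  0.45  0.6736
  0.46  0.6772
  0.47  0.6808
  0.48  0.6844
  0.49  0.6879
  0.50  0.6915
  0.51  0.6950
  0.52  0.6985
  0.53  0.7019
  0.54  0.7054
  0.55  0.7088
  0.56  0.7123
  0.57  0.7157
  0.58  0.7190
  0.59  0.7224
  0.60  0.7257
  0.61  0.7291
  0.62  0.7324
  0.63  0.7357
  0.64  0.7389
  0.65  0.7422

σ√T = 0.14 × 1.0000 = 0.1400
ln(S/K) + (r − q + σ²/2)T = ln(233/223) + (0.048 − 0.014 + 0.14²/2)·1 = 0.0439 + 0.0438 = 0.0877
d₁ = 0.0877 / 0.1400 = 0.6262 which rounds to 0.63
d₂ = d₁ − σ√T = 0.6262 − 0.1400 = 0.4862 which rounds to 0.49
exp(−qT) = exp(−0.014·1) = 0.9861;  exp(−rT) = exp(−0.048·1) = 0.9531
C = 233·0.9861·N(0.63) − 223·0.9531·N(0.49) = 233·0.9861·0.7357 − 223·0.9531·0.6879 = 169.0354 − 146.2072 = 22.8282

$22.83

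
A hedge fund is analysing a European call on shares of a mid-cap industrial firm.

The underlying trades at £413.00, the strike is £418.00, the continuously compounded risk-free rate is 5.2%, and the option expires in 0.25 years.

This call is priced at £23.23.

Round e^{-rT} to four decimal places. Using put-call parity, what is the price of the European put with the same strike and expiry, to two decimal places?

exp(−rT) = exp(−0.052·0.25) = 0.9871
Put-call parity: C − P = S − K·e^(−rT) = 413 − 418·0.9871 = 413 − 412.6078 = 0.3922
P = C − (C − P) = 23.23 − (0.3922) = 22.8378

£22.84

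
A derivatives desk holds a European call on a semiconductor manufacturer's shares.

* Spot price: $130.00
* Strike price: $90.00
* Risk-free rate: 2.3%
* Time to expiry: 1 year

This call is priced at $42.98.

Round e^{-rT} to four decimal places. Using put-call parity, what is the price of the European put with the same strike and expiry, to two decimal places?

$0.94

exp(−rT) = exp(−0.023·1) = 0.9773
Put-call parity: C − P = S − K·e^(−rT) = 130 − 90·0.9773 = 130 − 87.9570 = 42.0430
P = C − (C − P) = 42.98 − (42.0430) = 0.9370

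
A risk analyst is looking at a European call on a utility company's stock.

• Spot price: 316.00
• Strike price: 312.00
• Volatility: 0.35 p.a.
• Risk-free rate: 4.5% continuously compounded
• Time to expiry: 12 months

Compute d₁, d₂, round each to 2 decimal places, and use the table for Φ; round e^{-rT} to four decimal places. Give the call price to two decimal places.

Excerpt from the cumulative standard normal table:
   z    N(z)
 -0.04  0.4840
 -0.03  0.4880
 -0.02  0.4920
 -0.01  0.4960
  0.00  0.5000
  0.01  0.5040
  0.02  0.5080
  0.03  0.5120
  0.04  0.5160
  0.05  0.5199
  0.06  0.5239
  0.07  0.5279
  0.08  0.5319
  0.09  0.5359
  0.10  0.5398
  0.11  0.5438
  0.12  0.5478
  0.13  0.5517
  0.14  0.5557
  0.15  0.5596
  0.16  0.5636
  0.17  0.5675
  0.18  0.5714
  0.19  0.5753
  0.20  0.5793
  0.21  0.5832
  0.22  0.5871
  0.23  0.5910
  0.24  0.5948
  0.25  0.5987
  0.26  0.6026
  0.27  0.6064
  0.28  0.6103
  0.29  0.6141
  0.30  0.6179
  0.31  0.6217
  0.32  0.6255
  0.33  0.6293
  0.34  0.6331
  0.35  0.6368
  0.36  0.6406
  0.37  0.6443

σ√T = 0.35·√1 = 0.3500
d₁ = [ln(316/312) + (0.045 + 0.35²/2)·1] / 0.3500 = [0.0127 + 0.1062] / 0.3500 = 0.3400 which rounds to 0.34
d₂ = d₁ − σ√T = 0.3400 − 0.3500 = -0.0100 which rounds to -0.01
e^(−rT) = e^(−0.045·1) = 0.9560
N(d₁) = N(0.34) = 0.6331;  N(d₂) = N(-0.01) = 0.4960
C = 316·0.6331 − 312·0.9560·0.4960 = 200.0596 − 147.9429 = 52.1167

52.12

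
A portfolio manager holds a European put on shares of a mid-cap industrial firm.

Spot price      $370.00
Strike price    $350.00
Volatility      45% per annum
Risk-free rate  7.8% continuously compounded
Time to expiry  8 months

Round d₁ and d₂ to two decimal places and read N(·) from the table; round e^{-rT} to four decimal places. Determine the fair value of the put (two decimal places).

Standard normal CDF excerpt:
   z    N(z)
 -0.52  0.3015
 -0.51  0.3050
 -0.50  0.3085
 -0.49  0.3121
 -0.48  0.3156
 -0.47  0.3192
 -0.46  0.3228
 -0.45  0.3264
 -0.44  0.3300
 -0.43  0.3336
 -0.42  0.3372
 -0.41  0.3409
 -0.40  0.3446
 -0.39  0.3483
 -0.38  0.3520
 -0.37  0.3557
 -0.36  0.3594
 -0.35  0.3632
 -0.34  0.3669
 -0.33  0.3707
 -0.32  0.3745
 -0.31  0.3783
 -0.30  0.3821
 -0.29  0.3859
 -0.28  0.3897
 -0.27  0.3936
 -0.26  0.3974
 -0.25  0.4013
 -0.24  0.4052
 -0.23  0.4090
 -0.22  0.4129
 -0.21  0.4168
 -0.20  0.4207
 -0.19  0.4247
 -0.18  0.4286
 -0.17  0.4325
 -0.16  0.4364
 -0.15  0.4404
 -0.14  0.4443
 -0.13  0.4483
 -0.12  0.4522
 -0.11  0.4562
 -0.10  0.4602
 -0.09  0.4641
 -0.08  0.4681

$34.80

σ√T = 0.45·√0.6667 = 0.3674
d₁ = [ln(370/350) + (0.078 + 0.45²/2)·0.6667] / 0.3674 = [0.0556 + 0.1195] / 0.3674 = 0.4765 which rounds to 0.48
d₂ = d₁ − σ√T = 0.4765 − 0.3674 = 0.1091 which rounds to 0.11
e^(−rT) = e^(−0.078·0.6667) = 0.9493
N(−d₂) = N(-0.11) = 0.4562;  N(−d₁) = N(-0.48) = 0.3156
P = 350·0.9493·0.4562 − 370·0.3156 = 151.5747 − 116.7720 = 34.8027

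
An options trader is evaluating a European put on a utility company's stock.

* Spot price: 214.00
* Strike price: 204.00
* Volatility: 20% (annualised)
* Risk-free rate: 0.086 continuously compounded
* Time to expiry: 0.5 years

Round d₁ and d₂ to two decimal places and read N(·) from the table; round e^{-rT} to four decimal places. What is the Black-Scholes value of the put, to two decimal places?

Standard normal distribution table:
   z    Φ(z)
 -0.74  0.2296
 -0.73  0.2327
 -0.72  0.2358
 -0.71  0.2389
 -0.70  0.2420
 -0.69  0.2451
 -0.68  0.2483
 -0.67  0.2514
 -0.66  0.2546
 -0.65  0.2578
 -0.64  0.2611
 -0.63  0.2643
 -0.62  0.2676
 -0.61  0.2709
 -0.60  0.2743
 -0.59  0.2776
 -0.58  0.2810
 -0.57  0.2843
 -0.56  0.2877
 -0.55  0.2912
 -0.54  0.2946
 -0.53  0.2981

4.43

σ√T = 0.2·√0.5 = 0.1414
d₁ = [ln(214/204) + (0.086 + ½·0.2²)·0.5] / (σ√T) = (0.0479 + 0.0530) / 0.1414 = 0.7132 → 0.71
d₂ = 0.7132 − 0.1414 = 0.5717 → 0.57
exp(−rT) = exp(−0.086·0.5) = 0.9579
N(−d₂) = N(-0.57) = 0.2843;  N(−d₁) = N(-0.71) = 0.2389
P = 204·0.9579·0.2843 − 214·0.2389 = 55.5555 − 51.1246 = 4.4309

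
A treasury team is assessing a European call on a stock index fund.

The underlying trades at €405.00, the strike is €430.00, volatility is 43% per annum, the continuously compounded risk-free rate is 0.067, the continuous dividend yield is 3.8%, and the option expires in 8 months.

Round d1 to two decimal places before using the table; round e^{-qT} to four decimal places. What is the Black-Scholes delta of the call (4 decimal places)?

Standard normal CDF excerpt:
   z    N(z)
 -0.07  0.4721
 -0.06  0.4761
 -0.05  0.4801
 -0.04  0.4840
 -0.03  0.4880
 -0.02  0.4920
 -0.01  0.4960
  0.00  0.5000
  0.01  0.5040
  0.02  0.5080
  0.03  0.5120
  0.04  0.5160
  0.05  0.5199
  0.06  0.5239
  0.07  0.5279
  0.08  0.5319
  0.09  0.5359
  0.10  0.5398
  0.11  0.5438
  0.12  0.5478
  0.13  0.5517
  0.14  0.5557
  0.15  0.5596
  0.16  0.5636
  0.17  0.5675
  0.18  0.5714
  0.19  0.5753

0.5108

T = 0.6667;  σ√T = 0.3511
ln(S/K) + (r − q + σ²/2)T = ln(405/430) + (0.067 − 0.038 + 0.43²/2)·0.6667 = -0.0599 + 0.0810 = 0.0211
d₁ = 0.0211 / 0.3511 = 0.0600 → 0.06
N(d₁) = N(0.06) = 0.5239
Δ_call = e^(−qT)·N(d₁) = 0.9750·0.5239 = 0.5108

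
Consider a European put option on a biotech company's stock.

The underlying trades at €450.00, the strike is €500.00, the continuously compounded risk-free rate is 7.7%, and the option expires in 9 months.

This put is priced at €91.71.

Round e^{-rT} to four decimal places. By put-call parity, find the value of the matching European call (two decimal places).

€69.76

exp(−rT) = exp(−0.077·0.75) = 0.9439
Put-call parity: C − P = S − K·e^(−rT) = 450 − 500·0.9439 = 450 − 471.9500 = -21.9500
C = P + (C − P) = 91.71 + (-21.9500) = 69.7600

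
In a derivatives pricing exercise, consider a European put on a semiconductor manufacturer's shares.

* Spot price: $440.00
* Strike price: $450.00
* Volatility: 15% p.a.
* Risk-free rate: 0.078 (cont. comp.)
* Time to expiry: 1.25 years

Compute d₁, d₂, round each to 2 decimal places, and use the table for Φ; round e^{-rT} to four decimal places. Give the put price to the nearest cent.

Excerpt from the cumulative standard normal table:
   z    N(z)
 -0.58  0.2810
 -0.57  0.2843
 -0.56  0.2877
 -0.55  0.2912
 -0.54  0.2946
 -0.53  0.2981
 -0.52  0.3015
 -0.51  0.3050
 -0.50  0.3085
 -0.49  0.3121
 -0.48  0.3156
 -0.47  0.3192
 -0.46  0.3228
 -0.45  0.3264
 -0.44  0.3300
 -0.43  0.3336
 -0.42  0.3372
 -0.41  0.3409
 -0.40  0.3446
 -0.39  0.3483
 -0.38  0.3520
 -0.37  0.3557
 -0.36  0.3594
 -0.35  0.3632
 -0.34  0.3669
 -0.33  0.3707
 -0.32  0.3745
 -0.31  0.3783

σ√T = 0.15 × 1.1180 = 0.1677
d₁ = [ln(440/450) + (0.078 + 0.15²/2)·1.25] / 0.1677 = [-0.0225 + 0.1116] / 0.1677 = 0.5312 ⇒ 0.53
d₂ = d₁ − σ√T = 0.5312 − 0.1677 = 0.3635 ⇒ 0.36
exp(−rT) = exp(−0.078·1.25) = 0.9071
P = 450·0.9071·N(-0.36) − 440·N(-0.53) = 450·0.9071·0.3594 − 440·0.2981 = 146.7053 − 131.1640 = 15.5413

$15.54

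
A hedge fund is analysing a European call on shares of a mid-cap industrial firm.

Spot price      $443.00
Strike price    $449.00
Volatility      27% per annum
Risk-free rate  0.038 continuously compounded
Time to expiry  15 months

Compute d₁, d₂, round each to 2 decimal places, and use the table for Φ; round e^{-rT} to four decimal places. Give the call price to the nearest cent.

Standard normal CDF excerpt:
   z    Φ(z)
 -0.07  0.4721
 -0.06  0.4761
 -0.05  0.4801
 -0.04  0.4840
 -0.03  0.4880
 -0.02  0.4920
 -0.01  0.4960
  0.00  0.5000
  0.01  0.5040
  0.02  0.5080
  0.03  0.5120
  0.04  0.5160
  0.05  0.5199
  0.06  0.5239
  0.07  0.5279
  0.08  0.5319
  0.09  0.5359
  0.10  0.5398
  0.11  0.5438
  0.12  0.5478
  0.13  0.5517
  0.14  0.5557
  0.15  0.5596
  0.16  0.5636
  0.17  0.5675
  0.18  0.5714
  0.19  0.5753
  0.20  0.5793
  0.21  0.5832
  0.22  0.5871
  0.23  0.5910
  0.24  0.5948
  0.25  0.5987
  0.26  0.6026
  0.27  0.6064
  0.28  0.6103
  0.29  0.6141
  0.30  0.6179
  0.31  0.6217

$59.72

σ√T = 0.27·√1.25 = 0.3019
d₁ = [ln(443/449) + (0.038 + ½·0.27²)·1.25] / (σ√T) = (-0.0135 + 0.0931) / 0.3019 = 0.2637 ⇒ 0.26
d₂ = 0.2637 − 0.3019 = -0.0381 ⇒ -0.04
e^(−rT) = e^(−0.038·1.25) = 0.9536
C = 443·N(0.26) − 449·0.9536·N(-0.04) = 443·0.6026 − 449·0.9536·0.4840 = 266.9518 − 207.2325 = 59.7193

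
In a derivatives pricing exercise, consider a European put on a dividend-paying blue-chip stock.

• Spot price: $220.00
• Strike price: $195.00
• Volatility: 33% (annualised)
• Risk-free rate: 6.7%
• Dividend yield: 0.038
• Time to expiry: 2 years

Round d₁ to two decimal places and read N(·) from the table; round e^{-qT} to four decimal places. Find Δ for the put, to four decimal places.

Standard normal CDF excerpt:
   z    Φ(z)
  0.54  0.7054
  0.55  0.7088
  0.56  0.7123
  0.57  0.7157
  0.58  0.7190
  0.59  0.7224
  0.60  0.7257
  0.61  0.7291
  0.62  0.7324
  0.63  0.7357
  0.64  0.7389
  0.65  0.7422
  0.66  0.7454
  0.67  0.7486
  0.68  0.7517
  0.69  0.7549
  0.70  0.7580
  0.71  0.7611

-0.2480

T = 2;  σ√T = 0.4667
ln(S/K) + (r − q + σ²/2)T = ln(220/195) + (0.067 − 0.038 + 0.33²/2)·2 = 0.1206 + 0.1669 = 0.2875
d₁ = 0.2875 / 0.4667 = 0.6161 ≈ 0.62
N(d₁) = N(0.62) = 0.7324
Δ_put = e^(−qT)·(N(d₁) − 1) = 0.9268·(0.7324 − 1) = -0.2480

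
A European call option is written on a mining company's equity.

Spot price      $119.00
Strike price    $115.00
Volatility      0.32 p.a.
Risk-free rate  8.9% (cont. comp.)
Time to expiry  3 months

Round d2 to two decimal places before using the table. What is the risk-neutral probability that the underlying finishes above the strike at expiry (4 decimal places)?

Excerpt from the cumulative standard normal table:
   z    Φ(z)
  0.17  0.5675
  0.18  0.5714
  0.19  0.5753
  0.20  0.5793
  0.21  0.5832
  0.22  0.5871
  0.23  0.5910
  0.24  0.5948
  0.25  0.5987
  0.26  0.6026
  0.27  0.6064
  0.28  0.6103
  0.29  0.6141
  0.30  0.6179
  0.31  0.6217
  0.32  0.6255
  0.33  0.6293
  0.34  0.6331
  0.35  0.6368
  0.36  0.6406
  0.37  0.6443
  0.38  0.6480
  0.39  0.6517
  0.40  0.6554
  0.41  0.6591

T = 0.25;  σ√T = 0.1600
ln(S/K) + (r + σ²/2)T = ln(119/115) + (0.089 + 0.32²/2)·0.25 = 0.0342 + 0.0350 = 0.0692
d₁ = 0.0692 / 0.1600 = 0.4328 ≈ 0.43
d₂ = d₁ − σ√T = 0.4328 − 0.1600 = 0.2728 ≈ 0.27
Pr(exercise) under Q = N(d₂) = 0.6064

0.6064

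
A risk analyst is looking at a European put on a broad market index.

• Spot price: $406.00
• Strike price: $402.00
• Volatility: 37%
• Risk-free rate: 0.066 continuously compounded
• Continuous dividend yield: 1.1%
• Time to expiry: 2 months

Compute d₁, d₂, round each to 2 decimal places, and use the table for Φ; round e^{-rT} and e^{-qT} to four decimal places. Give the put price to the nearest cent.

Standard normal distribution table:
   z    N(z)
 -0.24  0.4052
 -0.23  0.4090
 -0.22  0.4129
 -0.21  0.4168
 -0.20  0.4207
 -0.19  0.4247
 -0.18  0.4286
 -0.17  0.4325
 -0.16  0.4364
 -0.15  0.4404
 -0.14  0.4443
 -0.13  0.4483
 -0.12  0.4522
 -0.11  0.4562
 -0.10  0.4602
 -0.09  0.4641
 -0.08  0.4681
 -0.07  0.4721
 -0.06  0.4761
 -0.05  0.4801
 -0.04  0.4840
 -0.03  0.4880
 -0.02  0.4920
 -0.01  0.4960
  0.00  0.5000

σ√T = 0.37·√0.1667 = 0.1511
d₁ = [ln(406/402) + (0.066 − 0.011 + ½·0.37²)·0.1667] / (σ√T) = (0.0099 + 0.0206) / 0.1511 = 0.2018 → 0.20
d₂ = 0.2018 − 0.1511 = 0.0507 → 0.05
exp(−qT) = exp(−0.011·0.1667) = 0.9982;  exp(−rT) = exp(−0.066·0.1667) = 0.9891
N(−d₂) = N(-0.05) = 0.4801;  N(−d₁) = N(-0.20) = 0.4207
P = 402·0.9891·0.4801 − 406·0.9982·0.4207 = 190.8965 − 170.4968 = 20.3997

$20.40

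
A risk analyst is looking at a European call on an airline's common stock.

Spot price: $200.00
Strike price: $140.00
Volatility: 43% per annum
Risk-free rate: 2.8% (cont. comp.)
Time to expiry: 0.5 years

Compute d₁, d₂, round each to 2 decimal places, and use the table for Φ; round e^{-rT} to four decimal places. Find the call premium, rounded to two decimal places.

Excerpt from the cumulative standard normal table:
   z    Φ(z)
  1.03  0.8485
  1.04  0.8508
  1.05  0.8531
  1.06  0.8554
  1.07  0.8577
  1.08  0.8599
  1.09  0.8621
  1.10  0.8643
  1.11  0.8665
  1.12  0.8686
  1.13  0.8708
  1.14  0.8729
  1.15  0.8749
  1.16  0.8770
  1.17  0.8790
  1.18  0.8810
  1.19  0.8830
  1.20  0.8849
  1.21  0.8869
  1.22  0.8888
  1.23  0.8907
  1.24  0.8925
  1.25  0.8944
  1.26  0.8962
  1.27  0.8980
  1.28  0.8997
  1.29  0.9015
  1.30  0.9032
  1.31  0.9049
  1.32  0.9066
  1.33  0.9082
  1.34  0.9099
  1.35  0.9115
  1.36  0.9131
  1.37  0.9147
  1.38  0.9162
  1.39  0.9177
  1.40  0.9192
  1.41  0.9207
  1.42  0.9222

T = 0.5;  σ√T = 0.3041
d₁ = [ln(200/140) + (0.028 + 0.43²/2)·0.5] / 0.3041 = [0.3567 + 0.0602] / 0.3041 = 1.3711 ⇒ 1.37
d₂ = d₁ − σ√T = 1.3711 − 0.3041 = 1.0671 ⇒ 1.07
exp(−rT) = exp(−0.028·0.5) = 0.9861
N(d₁) = N(1.37) = 0.9147;  N(d₂) = N(1.07) = 0.8577
C = 200·0.9147 − 140·0.9861·0.8577 = 182.9400 − 118.4089 = 64.5311

$64.53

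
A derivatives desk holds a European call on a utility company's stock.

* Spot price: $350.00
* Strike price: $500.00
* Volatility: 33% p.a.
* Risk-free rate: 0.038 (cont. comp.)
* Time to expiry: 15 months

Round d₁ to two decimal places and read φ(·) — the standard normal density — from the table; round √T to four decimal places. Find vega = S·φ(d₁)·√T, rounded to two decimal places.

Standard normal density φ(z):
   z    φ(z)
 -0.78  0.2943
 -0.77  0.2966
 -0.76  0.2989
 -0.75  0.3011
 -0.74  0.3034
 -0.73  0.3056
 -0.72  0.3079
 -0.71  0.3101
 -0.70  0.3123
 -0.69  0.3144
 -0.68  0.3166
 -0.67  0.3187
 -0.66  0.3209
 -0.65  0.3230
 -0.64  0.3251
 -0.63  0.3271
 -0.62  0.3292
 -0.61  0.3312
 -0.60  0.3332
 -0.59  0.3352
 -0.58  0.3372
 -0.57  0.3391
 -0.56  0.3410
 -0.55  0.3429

126.39

T = 1.25;  σ√T = 0.3690
ln(S/K) + (r + σ²/2)T = ln(350/500) + (0.038 + 0.33²/2)·1.25 = -0.3567 + 0.1156 = -0.2411
d₁ = -0.2411 / 0.3690 = -0.6535 ⇒ -0.65
√T = √1.25 = 1.1180
φ(d₁) = φ(-0.65) = 0.3230
vega = S·φ(d₁)·√T = 350·0.3230·1.1180 = 126.3899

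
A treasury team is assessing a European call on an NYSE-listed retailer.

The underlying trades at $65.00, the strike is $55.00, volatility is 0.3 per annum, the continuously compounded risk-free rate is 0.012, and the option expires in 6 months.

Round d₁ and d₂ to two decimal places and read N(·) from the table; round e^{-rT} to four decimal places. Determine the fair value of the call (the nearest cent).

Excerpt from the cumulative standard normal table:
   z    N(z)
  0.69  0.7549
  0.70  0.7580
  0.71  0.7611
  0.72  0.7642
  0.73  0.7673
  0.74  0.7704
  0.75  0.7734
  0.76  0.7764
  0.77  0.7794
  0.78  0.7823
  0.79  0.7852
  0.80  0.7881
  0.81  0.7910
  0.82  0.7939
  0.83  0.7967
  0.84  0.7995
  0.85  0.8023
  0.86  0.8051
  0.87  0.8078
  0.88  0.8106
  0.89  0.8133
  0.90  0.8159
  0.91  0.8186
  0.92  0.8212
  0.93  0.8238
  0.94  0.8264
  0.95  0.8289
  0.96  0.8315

σ√T = 0.3 × 0.7071 = 0.2121
d₁ = [ln(65/55) + (0.012 + ½·0.3²)·0.5] / (σ√T) = (0.1671 + 0.0285) / 0.2121 = 0.9219 which rounds to 0.92
d₂ = 0.9219 − 0.2121 = 0.7097 which rounds to 0.71
e^(−rT) = e^(−0.012·0.5) = 0.9940
N(d₁) = N(0.92) = 0.8212;  N(d₂) = N(0.71) = 0.7611
C = 65·0.8212 − 55·0.9940·0.7611 = 53.3780 − 41.6093 = 11.7687

$11.77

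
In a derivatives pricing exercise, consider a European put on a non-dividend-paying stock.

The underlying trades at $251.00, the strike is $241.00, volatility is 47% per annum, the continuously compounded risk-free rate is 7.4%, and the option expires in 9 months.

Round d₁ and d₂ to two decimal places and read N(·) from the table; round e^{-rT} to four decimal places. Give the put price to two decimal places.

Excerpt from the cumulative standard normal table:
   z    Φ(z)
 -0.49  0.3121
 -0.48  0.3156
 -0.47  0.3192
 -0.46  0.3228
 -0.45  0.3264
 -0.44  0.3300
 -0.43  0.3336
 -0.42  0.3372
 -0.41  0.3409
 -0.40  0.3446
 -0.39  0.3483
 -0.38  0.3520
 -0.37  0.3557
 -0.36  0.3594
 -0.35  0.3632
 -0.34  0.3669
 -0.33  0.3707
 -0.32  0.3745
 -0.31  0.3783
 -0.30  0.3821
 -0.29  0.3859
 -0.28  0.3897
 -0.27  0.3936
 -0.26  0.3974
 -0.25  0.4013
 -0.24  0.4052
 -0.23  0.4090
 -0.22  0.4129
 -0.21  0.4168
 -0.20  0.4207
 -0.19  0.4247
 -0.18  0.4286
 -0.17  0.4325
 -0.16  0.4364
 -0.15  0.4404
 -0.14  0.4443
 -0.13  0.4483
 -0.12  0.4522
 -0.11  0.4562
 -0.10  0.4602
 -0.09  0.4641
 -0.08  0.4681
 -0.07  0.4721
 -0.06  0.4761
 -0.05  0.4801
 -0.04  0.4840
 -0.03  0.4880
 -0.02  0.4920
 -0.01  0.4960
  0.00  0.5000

$28.43

σ√T = 0.47 × 0.8660 = 0.4070
d₁ = [ln(251/241) + (0.074 + ½·0.47²)·0.75] / (σ√T) = (0.0407 + 0.1383) / 0.4070 = 0.4398 → 0.44
d₂ = 0.4398 − 0.4070 = 0.0327 → 0.03
exp(−rT) = exp(−0.074·0.75) = 0.9460
N(−d₂) = N(-0.03) = 0.4880;  N(−d₁) = N(-0.44) = 0.3300
P = 241·0.9460·0.4880 − 251·0.3300 = 111.2572 − 82.8300 = 28.4272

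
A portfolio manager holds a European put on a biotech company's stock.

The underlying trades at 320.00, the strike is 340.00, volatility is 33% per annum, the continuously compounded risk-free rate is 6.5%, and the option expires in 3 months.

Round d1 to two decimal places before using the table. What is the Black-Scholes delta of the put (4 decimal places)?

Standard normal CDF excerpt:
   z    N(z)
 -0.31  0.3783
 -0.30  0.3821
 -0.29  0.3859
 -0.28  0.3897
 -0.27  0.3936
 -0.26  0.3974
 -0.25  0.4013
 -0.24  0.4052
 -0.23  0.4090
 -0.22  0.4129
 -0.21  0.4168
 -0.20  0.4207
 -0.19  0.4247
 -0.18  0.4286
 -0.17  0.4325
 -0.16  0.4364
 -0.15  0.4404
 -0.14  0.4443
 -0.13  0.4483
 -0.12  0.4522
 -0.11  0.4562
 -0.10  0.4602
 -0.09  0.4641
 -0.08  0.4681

-0.5753

T = 0.25;  σ√T = 0.1650
d₁ = [ln(320/340) + (0.065 + ½·0.33²)·0.25] / (σ√T) = (-0.0606 + 0.0299) / 0.1650 = -0.1864 which rounds to -0.19
N(d₁) = N(-0.19) = 0.4247
Δ_put = N(d₁) − 1 = 0.4247 − 1 = -0.5753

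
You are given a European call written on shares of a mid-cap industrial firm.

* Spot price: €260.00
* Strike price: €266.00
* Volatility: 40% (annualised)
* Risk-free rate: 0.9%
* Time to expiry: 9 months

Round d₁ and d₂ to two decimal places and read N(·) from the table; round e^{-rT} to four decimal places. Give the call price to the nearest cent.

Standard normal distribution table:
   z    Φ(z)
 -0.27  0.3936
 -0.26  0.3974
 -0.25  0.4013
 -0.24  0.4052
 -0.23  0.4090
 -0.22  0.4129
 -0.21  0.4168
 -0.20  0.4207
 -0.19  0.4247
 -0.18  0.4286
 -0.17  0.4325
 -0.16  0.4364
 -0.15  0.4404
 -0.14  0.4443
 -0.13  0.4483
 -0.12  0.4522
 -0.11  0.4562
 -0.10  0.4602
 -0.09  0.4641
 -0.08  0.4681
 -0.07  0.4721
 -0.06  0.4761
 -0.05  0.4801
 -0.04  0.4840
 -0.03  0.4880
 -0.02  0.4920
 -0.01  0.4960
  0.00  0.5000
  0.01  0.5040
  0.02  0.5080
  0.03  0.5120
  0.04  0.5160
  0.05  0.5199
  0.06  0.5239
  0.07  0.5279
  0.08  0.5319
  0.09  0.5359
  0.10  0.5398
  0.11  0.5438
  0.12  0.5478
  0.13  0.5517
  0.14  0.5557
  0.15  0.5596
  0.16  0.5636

σ√T = 0.4·√0.75 = 0.3464
d₁ = [ln(260/266) + (0.009 + 0.4²/2)·0.75] / 0.3464 = [-0.0228 + 0.0668] / 0.3464 = 0.1268 ≈ 0.13
d₂ = d₁ − σ√T = 0.1268 − 0.3464 = -0.2196 ≈ -0.22
e^(−rT) = e^(−0.009·0.75) = 0.9933
C = 260·N(0.13) − 266·0.9933·N(-0.22) = 260·0.5517 − 266·0.9933·0.4129 = 143.4420 − 109.0955 = 34.3465

€34.35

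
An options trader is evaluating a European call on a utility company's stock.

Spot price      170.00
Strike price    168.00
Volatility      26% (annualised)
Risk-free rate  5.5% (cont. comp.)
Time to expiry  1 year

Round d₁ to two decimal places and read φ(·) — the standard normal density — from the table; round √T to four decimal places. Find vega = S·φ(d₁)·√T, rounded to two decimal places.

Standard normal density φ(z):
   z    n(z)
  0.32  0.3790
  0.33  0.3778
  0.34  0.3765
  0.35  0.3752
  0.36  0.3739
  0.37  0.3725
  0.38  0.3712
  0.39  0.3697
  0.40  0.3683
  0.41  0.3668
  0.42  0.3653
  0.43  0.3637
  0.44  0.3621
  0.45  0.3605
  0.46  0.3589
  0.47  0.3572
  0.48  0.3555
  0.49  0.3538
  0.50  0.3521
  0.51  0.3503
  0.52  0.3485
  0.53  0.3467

T = 1;  σ√T = 0.2600
d₁ = [ln(170/168) + (0.055 + ½·0.26²)·1] / (σ√T) = (0.0118 + 0.0888) / 0.2600 = 0.3871 ⇒ 0.39
√T = √1 = 1.0000
φ(d₁) = φ(0.39) = 0.3697
vega = S·φ(d₁)·√T = 170·0.3697·1.0000 = 62.8490
(The put has the same vega.)

62.85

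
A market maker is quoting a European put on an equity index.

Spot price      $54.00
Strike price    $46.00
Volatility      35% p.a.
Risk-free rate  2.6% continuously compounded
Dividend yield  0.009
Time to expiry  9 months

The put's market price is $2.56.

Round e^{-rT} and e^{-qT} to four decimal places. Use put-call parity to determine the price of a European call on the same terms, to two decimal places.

exp(−qT) = exp(−0.009·0.75) = 0.9933;  exp(−rT) = exp(−0.026·0.75) = 0.9807
Put-call parity: C − P = S·e^(−qT) − K·e^(−rT) = 54·0.9933 − 46·0.9807 = 53.6382 − 45.1122 = 8.5260
C = P + (C − P) = 2.56 + (8.5260) = 11.0860

$11.09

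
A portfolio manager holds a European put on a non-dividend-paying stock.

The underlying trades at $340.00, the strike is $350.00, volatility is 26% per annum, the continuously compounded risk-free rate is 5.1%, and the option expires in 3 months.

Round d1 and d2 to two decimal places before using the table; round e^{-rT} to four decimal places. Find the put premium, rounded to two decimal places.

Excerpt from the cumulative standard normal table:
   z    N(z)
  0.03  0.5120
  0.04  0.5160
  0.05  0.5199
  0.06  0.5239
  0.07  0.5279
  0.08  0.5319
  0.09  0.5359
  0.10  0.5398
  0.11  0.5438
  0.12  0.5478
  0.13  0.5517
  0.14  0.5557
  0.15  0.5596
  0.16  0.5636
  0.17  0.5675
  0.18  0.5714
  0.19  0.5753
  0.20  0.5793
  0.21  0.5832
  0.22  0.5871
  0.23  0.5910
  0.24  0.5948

σ√T = 0.26·√0.25 = 0.1300
d₁ = [ln(340/350) + (0.051 + 0.26²/2)·0.25] / 0.1300 = [-0.0290 + 0.0212] / 0.1300 = -0.0599 → -0.06
d₂ = d₁ − σ√T = -0.0599 − 0.1300 = -0.1899 → -0.19
e^(−rT) = e^(−0.051·0.25) = 0.9873
N(−d₂) = N(0.19) = 0.5753;  N(−d₁) = N(0.06) = 0.5239
P = 350·0.9873·0.5753 − 340·0.5239 = 198.7978 − 178.1260 = 20.6718

$20.67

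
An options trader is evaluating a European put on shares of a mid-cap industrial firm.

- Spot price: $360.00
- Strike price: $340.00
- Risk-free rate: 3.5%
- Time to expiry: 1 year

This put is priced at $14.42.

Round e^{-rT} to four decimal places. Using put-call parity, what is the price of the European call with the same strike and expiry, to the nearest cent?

$46.12

e^(−rT) = e^(−0.035·1) = 0.9656
Put-call parity: C − P = S − K·e^(−rT) = 360 − 340·0.9656 = 360 − 328.3040 = 31.6960
C = P + (C − P) = 14.42 + (31.6960) = 46.1160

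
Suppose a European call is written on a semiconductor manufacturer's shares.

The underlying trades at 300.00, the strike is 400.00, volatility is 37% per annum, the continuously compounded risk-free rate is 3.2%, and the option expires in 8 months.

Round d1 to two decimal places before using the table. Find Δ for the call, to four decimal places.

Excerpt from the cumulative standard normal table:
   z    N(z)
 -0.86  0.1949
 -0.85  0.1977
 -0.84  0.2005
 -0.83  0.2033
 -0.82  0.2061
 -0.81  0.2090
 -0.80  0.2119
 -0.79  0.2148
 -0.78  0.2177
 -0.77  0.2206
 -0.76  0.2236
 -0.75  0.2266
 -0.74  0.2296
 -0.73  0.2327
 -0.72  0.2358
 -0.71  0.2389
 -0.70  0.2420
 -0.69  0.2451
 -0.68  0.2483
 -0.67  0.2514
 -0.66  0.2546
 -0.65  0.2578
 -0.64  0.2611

0.2327

σ√T = 0.37·√0.6667 = 0.3021
d₁ = [ln(300/400) + (0.032 + 0.37²/2)·0.6667] / 0.3021 = [-0.2877 + 0.0670] / 0.3021 = -0.7306 ≈ -0.73
N(d₁) = N(-0.73) = 0.2327
Δ_call = N(d₁) = 0.2327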